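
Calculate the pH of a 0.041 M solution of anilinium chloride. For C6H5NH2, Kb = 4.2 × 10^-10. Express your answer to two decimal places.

pH = 3.01

C6H5NH3+ is the conjugate acid of the weak base C6H5NH2.
Ka = Kw/Kb = 1.0×10^-14 / 4.2 × 10^-10 = 2.38 × 10^-5
Let x = [H+] at equilibrium. Ka = x²/(0.041 − x).
Assume x ≪ 0.041: x ≈ √(2.38 × 10^-5 × 0.041) = 9.88 × 10^-4 M
pH = −log[H+] = −log(9.88 × 10^-4) = 3.01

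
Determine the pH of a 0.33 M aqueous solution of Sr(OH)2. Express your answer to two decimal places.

Sr(OH)2 is a strong base (each formula unit releases 2 OH-); [OH-] = 0.66 M.
pOH = -log(0.66) = 0.18
pH = 14.00 - 0.18 = 13.82

pH = 13.82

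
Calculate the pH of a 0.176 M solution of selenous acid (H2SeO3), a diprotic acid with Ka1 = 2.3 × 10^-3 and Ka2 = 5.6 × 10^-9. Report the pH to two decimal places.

Since Ka1 ≫ Ka2, the first ionization dominates [H+].
Ka1 = x²/(0.176 − x) = 2.3 × 10^-3
Solving the quadratic: x = (−Ka1 + √(Ka1² + 4·Ka1·C₀))/2 = 1.90 × 10^-2 M
pH = −log(1.90 × 10^-2) = 1.72

pH = 1.72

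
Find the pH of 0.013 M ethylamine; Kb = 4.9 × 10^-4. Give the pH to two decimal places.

pH = 11.36

C2H5NH2 + H2O ⇌ C2H5NH3+ + OH-
Kb = x²/(0.013 − x) = 4.9 × 10^-4
The 5% rule fails; solving x² + Kb·x − Kb·C₀ = 0 exactly:
x = (−Kb + √(Kb² + 4·Kb·C₀))/2 = 2.29 × 10^-3 M
pOH = −log(2.29 × 10^-3) = 2.64; pH = 14.00 − 2.64 = 11.36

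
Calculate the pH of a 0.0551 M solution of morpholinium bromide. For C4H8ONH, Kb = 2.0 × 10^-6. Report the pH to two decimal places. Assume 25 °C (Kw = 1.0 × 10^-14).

pH = 4.78

C4H8ONH2+ is the conjugate acid of the weak base C4H8ONH.
Ka = Kw/Kb = 1.0×10^-14 / 2.0 × 10^-6 = 5.00 × 10^-9
From the ICE table, Ka = [H+]²/(0.0551 − [H+]) = 5.00 × 10^-9.
Neglecting [H+] in the denominator: [H+] = √(5.00 × 10^-9 × 0.0551) = 1.66 × 10^-5 M
pH = −log[H+] = −log(1.66 × 10^-5) = 4.78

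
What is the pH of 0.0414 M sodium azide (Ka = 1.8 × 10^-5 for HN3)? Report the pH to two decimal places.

pH = 8.68

N3- is the conjugate base of the weak acid HN3.
Kb = Kw/Ka = 1.0×10^-14 / 1.8 × 10^-5 = 5.56 × 10^-10
From the ICE table, Kb = x²/(0.0414 − x) = 5.56 × 10^-10.
Neglecting x in the denominator: x = √(5.56 × 10^-10 × 0.0414) = 4.80 × 10^-6 M
Check: 0.012% ionized — well under 5%, approximation valid.
pOH = −log(4.80 × 10^-6) = 5.32; pH = 14.00 − 5.32 = 8.68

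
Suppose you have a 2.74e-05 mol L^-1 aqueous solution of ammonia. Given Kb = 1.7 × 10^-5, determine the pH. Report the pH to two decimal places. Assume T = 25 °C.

NH3 + H2O ⇌ NH4+ + OH-
From the ICE table, Kb = x²/(2.74e-05 − x) = 1.7 × 10^-5.
The 5% rule fails; solving x² + Kb·x − Kb·C₀ = 0 exactly:
x = [−1.7e-05 + √(1.7e-05² + 1.86e-09)]/2 = 1.47 × 10^-5 M
pOH = 4.83, so pH = 14.00 − pOH = 9.17

pH = 9.17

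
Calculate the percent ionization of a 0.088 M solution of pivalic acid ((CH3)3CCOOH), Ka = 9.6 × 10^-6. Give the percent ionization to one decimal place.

1.0%

(CH3)3CCOOH ⇌ (CH3)3CCOO- + H+; let x = [H+] at equilibrium.
x ≈ √(Ka·C₀) = √(9.6 × 10^-6 × 0.088) = 9.19 × 10^-4 M
Fraction ionized = 9.19 × 10^-4 / 0.088 = 0.0104 → 1.0%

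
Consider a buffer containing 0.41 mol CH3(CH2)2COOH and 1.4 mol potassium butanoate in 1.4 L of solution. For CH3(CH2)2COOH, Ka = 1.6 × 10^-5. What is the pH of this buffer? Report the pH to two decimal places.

pH = 5.33

pKa = −log(1.6 × 10^-5) = 4.796
pH = pKa + log([A⁻]/[HA]) = 4.796 + log(1.4/0.41)
pH = 4.796 + (+0.533) = 5.33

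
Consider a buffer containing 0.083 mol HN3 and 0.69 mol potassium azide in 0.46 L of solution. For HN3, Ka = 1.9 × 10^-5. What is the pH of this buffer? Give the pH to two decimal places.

pH = 5.64

pKa = −log(1.9 × 10^-5) = 4.721
Henderson–Hasselbalch: pH = pKa + log([N3-]/[HN3]) = 4.721 + log(0.69/0.083)
pH = 4.721 + (+0.920) = 5.64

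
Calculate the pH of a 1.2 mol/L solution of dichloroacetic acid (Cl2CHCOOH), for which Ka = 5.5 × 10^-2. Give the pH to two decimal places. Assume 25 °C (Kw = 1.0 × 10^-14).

pH = 0.64

Cl2CHCOOH ⇌ Cl2CHCOO- + H+
From the ICE table, Ka = x²/(1.2 − x) = 5.5 × 10^-2.
Here C₀/Ka ≈ 21.8, so the small-x approximation fails. Use the quadratic:
x = (−Ka + √(Ka² + 4·Ka·C₀))/2 = 2.31 × 10^-1 M
pH = −log(2.31 × 10^-1) = 0.64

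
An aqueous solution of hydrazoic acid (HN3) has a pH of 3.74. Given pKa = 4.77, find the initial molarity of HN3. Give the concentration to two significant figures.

[H+] = 10^(-3.74) = 1.82 × 10^-4 M = x
Ka = 10^(−4.77) = 1.70 × 10^-5
Ka = x²/(C₀ − x) ⇒ C₀ = x + x²/Ka
C₀ = 1.82 × 10^-4 + (1.82 × 10^-4)²/(1.70 × 10^-5) = 2.13 × 10^-3 M

C₀ = 2.1 × 10^-3 M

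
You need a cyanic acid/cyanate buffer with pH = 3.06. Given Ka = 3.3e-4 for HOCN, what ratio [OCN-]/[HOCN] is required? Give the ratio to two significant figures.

pKa = -log(3.3 × 10^-4) = 3.481
pH = pKa + log(r) ⇒ log(r) = 3.06 − 3.481 = -0.421
r = [OCN-]/[HOCN] = 10^(-0.421) = 0.379

ratio = 0.38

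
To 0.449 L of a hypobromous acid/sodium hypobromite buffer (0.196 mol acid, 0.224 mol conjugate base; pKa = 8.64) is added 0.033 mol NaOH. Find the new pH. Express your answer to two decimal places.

pH = 8.84

OH- converts HOBr to OBr-: HOBr → 0.163 mol, OBr- → 0.257 mol.
Henderson–Hasselbalch with mole ratio 0.257/0.163: pH = 8.64 + (+0.198)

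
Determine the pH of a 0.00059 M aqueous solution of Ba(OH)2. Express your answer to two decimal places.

Ba(OH)2 is a strong base (each formula unit releases 2 OH-); [OH-] = 0.00118 M.
pOH = -log(0.00118) = 2.93
pH = 14.00 - 2.93 = 11.07

pH = 11.07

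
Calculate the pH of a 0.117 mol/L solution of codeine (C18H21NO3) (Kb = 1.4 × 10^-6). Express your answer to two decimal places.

C18H21NO3 + H2O ⇌ C18H22NO3+ + OH-
Kb = [OH-]²/(0.117 − [OH-]) = 1.4 × 10^-6
Assume [OH-] ≪ 0.117: [OH-] ≈ √(1.4 × 10^-6 × 0.117) = 4.05 × 10^-4 M
Check: 0.35% ionized — well under 5%, approximation valid.
pOH = −log(4.05 × 10^-4) = 3.39; pH = 14.00 − 3.39 = 10.61

pH = 10.61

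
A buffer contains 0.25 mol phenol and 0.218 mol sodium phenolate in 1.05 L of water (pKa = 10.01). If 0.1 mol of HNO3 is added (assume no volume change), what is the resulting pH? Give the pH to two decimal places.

After neutralization: n(C6H5OH) = 0.35 mol, n(C6H5O-) = 0.118 mol.
pH = pKa + log(n_C6H5O-/n_C6H5OH) = 10.01 + log(0.118/0.35) = 10.01 + (-0.472)

pH = 9.54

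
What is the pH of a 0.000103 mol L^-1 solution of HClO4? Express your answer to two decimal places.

HClO4 is a strong acid and dissociates completely, so [H+] = 0.000103 M.
pH = -log(0.000103) = 3.99

pH = 3.99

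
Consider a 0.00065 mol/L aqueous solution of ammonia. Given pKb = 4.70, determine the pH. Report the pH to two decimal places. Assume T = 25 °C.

pH = 10.02

NH3 + H2O ⇌ NH4+ + OH-
Kb = 10^(−4.70) = 2.00 × 10^-5
Kb = [OH-]²/(0.00065 − [OH-]) = 2.00 × 10^-5
Here C₀/Kb ≈ 32.5, so the small-[OH-] approximation fails. Use the quadratic:
[OH-] = [−2e-05 + √(2e-05² + 5.2e-08)]/2 = 1.04 × 10^-4 M
pOH = 3.98, so pH = 14.00 − pOH = 10.02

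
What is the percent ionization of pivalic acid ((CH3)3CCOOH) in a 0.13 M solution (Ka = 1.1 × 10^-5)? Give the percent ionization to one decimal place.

(CH3)3CCOOH ⇌ (CH3)3CCOO- + H+; let x = [H+] at equilibrium.
x ≈ √(Ka·C₀) = √(1.1 × 10^-5 × 0.13) = 1.20 × 10^-3 M
% ionization = x/C₀ × 100% = 1.20 × 10^-3/0.13 × 100% = 0.9%

0.9%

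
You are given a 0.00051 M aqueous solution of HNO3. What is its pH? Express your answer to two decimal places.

HNO3 is a strong acid and dissociates completely, so [H+] = 0.00051 M.
pH = -log(0.00051) = 3.29

pH = 3.29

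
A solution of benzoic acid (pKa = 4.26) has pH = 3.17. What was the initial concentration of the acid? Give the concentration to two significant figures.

[H+] = 10^(-3.17) = 6.76 × 10^-4 M = x
Ka = 10^(−4.26) = 5.50 × 10^-5
Ka = x²/(C₀ − x) ⇒ C₀ = x + x²/Ka
C₀ = 6.76 × 10^-4 + (6.76 × 10^-4)²/(5.50 × 10^-5) = 8.98 × 10^-3 M

C₀ = 9.0 × 10^-3 M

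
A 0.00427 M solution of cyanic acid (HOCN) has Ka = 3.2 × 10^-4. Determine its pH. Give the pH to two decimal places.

HOCN ⇌ OCN- + H+
Ka = x²/(0.00427 − x) = 3.2 × 10^-4
Here C₀/Ka ≈ 13.3, so the small-x approximation fails. Use the quadratic:
x = (−Ka + √(Ka² + 4·Ka·C₀))/2 = 1.02 × 10^-3 M
pH = −log[H+] = −log(1.02 × 10^-3) = 2.99

pH = 2.99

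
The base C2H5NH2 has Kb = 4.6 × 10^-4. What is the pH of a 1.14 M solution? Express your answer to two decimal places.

pH = 12.36

C2H5NH2 + H2O ⇌ C2H5NH3+ + OH-
Kb = x²/(1.14 − x) = 4.6 × 10^-4
Since Kb ≪ C₀, x ≈ √(Kb·C₀) = 2.29 × 10^-2 M.
pOH = −log(2.29 × 10^-2) = 1.64; pH = 14.00 − 1.64 = 12.36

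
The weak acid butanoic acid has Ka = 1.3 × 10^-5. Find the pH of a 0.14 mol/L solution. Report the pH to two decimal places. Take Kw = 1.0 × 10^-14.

CH3(CH2)2COOH ⇌ CH3(CH2)2COO- + H+
Ka = [H+]²/(0.14 − [H+]) = 1.3 × 10^-5
Neglecting [H+] in the denominator: [H+] = √(1.3 × 10^-5 × 0.14) = 1.35 × 10^-3 M
pH = −log[H+] = −log(1.35 × 10^-3) = 2.87

pH = 2.87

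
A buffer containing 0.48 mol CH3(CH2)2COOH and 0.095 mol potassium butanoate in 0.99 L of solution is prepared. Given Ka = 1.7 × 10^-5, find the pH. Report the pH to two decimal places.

pH = 4.07

pKa = −log(1.7 × 10^-5) = 4.770
pH = pKa + log([A⁻]/[HA]) = 4.770 + log(0.095/0.48)
pH = 4.770 + (-0.704) = 4.07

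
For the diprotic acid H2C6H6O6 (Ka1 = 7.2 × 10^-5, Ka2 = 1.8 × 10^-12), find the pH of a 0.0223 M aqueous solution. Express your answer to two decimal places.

Since Ka1 ≫ Ka2, the first ionization dominates [H+].
Ka1 = x²/(0.0223 − x) = 7.2 × 10^-5
Solving the quadratic: x = (−Ka1 + √(Ka1² + 4·Ka1·C₀))/2 = 1.23 × 10^-3 M
pH = −log(1.23 × 10^-3) = 2.91

pH = 2.91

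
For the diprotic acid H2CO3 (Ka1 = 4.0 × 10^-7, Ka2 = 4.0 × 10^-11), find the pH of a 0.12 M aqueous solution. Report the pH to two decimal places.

pH = 3.66

Since Ka1 ≫ Ka2, the first ionization dominates [H+].
Ka1 = x²/(0.12 − x) = 4.0 × 10^-7
x ≈ √(4.0 × 10^-7 × 0.12) = 2.19 × 10^-4 M
pH = −log(2.19 × 10^-4) = 3.66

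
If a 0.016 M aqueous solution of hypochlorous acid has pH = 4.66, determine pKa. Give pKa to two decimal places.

pKa = 7.52

[H+] = 10^(-4.66) = 2.19 × 10^-5 M
At equilibrium [HA] = 0.016 − 2.19 × 10^-5 = 1.60 × 10^-2 M
Ka = [H+][A-]/[HA] = (2.19 × 10^-5)² / 1.60 × 10^-2 = 3.00 × 10^-8
pKa = -log(3.00 × 10^-8) = 7.52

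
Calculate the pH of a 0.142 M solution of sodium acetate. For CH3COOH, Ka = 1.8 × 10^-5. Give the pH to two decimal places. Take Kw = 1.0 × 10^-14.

pH = 8.95

CH3COO- is the conjugate base of the weak acid CH3COOH.
Kb = Kw/Ka = 1.0×10^-14 / 1.8 × 10^-5 = 5.56 × 10^-10
Kb = [OH-]²/(0.142 − [OH-]) = 5.56 × 10^-10
Assume [OH-] ≪ 0.142: [OH-] ≈ √(5.56 × 10^-10 × 0.142) = 8.89 × 10^-6 M
pOH = 5.05, so pH = 14.00 − pOH = 8.95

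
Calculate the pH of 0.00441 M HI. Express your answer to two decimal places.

HI is a strong acid and dissociates completely, so [H+] = 0.00441 M.
pH = -log(0.00441) = 2.36

pH = 2.36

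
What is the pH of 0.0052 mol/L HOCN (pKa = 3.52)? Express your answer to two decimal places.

pH = 2.95

HOCN ⇌ OCN- + H+
Ka = 10^(−3.52) = 3.02 × 10^-4
From the ICE table, Ka = x²/(0.0052 − x) = 3.02 × 10^-4.
x is not negligible relative to C₀; solve x² + 0.000302·x − 1.57e-06 = 0.
x = [−0.000302 + √(0.000302² + 6.28e-06)]/2 = 1.11 × 10^-3 M
pH = −log(1.11 × 10^-3) = 2.95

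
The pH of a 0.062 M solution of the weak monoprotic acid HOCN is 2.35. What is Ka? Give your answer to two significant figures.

Ka = 3.5 × 10^-4

[H+] = 10^(-2.35) = 4.47 × 10^-3 M
At equilibrium [HA] = 0.062 − 4.47 × 10^-3 = 5.75 × 10^-2 M
Ka = [H+][A-]/[HA] = (4.47 × 10^-3)² / 5.75 × 10^-2 = 3.5 × 10^-4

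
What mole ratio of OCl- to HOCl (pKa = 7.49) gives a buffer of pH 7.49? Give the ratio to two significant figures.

ratio = 1.0

pH = pKa + log(r) ⇒ log(r) = 7.49 − 7.49 = +0.00
r = [OCl-]/[HOCl] = 10^(+0.00) = 1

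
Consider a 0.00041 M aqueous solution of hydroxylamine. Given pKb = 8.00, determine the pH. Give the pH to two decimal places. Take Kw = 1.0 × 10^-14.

NH2OH + H2O ⇌ NH3OH+ + OH-
Kb = 10^(−8.00) = 1.00 × 10^-8
Kb = [OH-]²/(0.00041 − [OH-]) = 1.00 × 10^-8
Since Kb ≪ C₀, [OH-] ≈ √(Kb·C₀) = 2.02 × 10^-6 M.
pOH = 5.69, so pH = 14.00 − pOH = 8.31

pH = 8.31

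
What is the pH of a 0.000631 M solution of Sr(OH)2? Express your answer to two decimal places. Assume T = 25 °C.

Sr(OH)2 is a strong base (each formula unit releases 2 OH-); [OH-] = 0.00126 M.
pOH = -log(0.00126) = 2.90
pH = 14.00 - 2.90 = 11.10

pH = 11.10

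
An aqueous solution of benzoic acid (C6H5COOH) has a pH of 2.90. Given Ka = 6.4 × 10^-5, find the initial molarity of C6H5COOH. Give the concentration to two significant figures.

[H+] = 10^(-2.90) = 1.26 × 10^-3 M = x
Ka = x²/(C₀ − x) ⇒ C₀ = x + x²/Ka
C₀ = 1.26 × 10^-3 + (1.26 × 10^-3)²/(6.4 × 10^-5) = 2.61 × 10^-2 M

C₀ = 2.6 × 10^-2 M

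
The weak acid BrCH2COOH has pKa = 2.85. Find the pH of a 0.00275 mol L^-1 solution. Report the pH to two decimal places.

BrCH2COOH ⇌ BrCH2COO- + H+
Ka = 10^(−2.85) = 1.41 × 10^-3
Let x = [H+] at equilibrium. Ka = x²/(0.00275 − x).
Here C₀/Ka ≈ 1.95, so the small-x approximation fails. Use the quadratic:
x = [−0.00141 + √(0.00141² + 1.55e-05)]/2 = 1.39 × 10^-3 M
pH = −log(1.39 × 10^-3) = 2.86

pH = 2.86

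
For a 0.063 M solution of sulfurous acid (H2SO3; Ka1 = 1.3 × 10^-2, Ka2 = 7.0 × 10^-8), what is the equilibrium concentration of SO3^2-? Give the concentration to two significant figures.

First ionization gives [H+] ≈ [HSO3-] = 2.28 × 10^-2 M.
Second step: Ka2 = [H+][SO3^2-]/[HSO3-] ≈ [SO3^2-] (since [H+] ≈ [HSO3-]).
So [SO3^2-] ≈ Ka2.

7.0 × 10^-8 M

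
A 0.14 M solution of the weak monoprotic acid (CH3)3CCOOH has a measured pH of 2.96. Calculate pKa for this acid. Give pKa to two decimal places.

pKa = 5.06

[H+] = 10^(-2.96) = 1.10 × 10^-3 M
At equilibrium [HA] = 0.14 − 1.10 × 10^-3 = 1.39 × 10^-1 M
Ka = [H+][A-]/[HA] = (1.10 × 10^-3)² / 1.39 × 10^-1 = 8.71 × 10^-6
pKa = -log(8.71 × 10^-6) = 5.06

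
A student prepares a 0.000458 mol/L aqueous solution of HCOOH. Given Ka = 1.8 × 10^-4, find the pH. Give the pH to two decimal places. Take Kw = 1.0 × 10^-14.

HCOOH ⇌ HCOO- + H+
From the ICE table, Ka = [H+]²/(0.000458 − [H+]) = 1.8 × 10^-4.
[H+] is not negligible relative to C₀; solve [H+]² + 0.00018·[H+] − 8.24e-08 = 0.
[H+] = [−0.00018 + √(0.00018² + 3.3e-07)]/2 = 2.11 × 10^-4 M
pH = −log(2.11 × 10^-4) = 3.68

pH = 3.68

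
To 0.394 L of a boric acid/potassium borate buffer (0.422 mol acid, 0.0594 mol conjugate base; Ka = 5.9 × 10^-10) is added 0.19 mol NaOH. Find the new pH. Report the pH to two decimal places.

pH = 9.26

After neutralization: n(B(OH)3) = 0.232 mol, n(B(OH)4-) = 0.249 mol.
pKa = −log(5.9 × 10^-10) = 9.229
pH = pKa + log([A⁻]/[HA]) = 9.229 + log(0.249/0.232) = 9.229 +0.031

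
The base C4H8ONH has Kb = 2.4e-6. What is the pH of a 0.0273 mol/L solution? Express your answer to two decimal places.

pH = 10.41

C4H8ONH + H2O ⇌ C4H8ONH2+ + OH-
Kb = [OH-]²/(0.0273 − [OH-]) = 2.4 × 10^-6
Since Kb ≪ C₀, [OH-] ≈ √(Kb·C₀) = 2.56 × 10^-4 M.
Check: 0.94% ionized — well under 5%, approximation valid.
pOH = 3.59, so pH = 14.00 − pOH = 10.41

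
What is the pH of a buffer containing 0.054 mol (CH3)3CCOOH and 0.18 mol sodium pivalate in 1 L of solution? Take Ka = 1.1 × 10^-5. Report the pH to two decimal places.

pKa = −log(1.1 × 10^-5) = 4.959
Henderson–Hasselbalch: pH = pKa + log([(CH3)3CCOO-]/[(CH3)3CCOOH]) = 4.959 + log(0.18/0.054)
pH = 4.959 + (+0.523) = 5.48

pH = 5.48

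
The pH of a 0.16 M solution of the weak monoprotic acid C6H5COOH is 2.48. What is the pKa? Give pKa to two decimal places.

[H+] = 10^(-2.48) = 3.31 × 10^-3 M
At equilibrium [HA] = 0.16 − 3.31 × 10^-3 = 1.57 × 10^-1 M
Ka = [H+][A-]/[HA] = (3.31 × 10^-3)² / 1.57 × 10^-1 = 6.98 × 10^-5
pKa = -log(6.98 × 10^-5) = 4.16

pKa = 4.16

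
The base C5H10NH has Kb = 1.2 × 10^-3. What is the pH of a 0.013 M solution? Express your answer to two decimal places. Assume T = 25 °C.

C5H10NH + H2O ⇌ C5H10NH2+ + OH-
Kb = x²/(0.013 − x) = 1.2 × 10^-3
x is not negligible relative to C₀; solve x² + 0.0012·x − 1.56e-05 = 0.
x = [−0.0012 + √(0.0012² + 6.24e-05)]/2 = 3.39 × 10^-3 M
pOH = 2.47, so pH = 14.00 − pOH = 11.53

pH = 11.53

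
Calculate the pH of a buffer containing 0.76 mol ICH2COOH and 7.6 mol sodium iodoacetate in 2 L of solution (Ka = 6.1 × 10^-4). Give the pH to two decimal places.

pKa = −log(6.1 × 10^-4) = 3.215
Using pH = pKa + log([base]/[acid]) with [base]/[acid] = 7.6/0.76:
pH = 3.215 + (+1.000) = 4.21

pH = 4.21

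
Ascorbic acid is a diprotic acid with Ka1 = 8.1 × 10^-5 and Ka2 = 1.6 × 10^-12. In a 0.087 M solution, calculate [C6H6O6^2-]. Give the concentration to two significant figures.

First ionization gives [H+] ≈ [HC6H6O6-] = 2.65 × 10^-3 M.
Second step: Ka2 = [H+][C6H6O6^2-]/[HC6H6O6-] ≈ [C6H6O6^2-] (since [H+] ≈ [HC6H6O6-]).
So [C6H6O6^2-] ≈ Ka2.

1.6 × 10^-12 M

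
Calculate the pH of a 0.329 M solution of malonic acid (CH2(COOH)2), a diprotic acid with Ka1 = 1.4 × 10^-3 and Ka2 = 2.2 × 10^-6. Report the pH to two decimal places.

Since Ka1 ≫ Ka2, the first ionization dominates [H+].
Ka1 = x²/(0.329 − x) = 1.4 × 10^-3
Solving the quadratic: x = (−Ka1 + √(Ka1² + 4·Ka1·C₀))/2 = 2.08 × 10^-2 M
pH = −log(2.08 × 10^-2) = 1.68

pH = 1.68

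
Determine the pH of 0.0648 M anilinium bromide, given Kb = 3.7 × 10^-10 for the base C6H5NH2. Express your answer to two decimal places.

C6H5NH3+ is the conjugate acid of the weak base C6H5NH2.
Ka = Kw/Kb = 1.0×10^-14 / 3.7 × 10^-10 = 2.70 × 10^-5
Let x = [H+] at equilibrium. Ka = x²/(0.0648 − x).
Assume x ≪ 0.0648: x ≈ √(2.70 × 10^-5 × 0.0648) = 1.32 × 10^-3 M
pH = −log[H+] = −log(1.32 × 10^-3) = 2.88

pH = 2.88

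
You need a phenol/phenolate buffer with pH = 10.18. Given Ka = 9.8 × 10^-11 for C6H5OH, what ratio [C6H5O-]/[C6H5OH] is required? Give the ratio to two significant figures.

pKa = -log(9.8 × 10^-11) = 10.009
pH = pKa + log(r) ⇒ log(r) = 10.18 − 10.009 = +0.171
r = [C6H5O-]/[C6H5OH] = 10^(+0.171) = 1.48

ratio = 1.5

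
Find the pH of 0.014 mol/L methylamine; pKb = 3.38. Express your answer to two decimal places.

pH = 11.35

CH3NH2 + H2O ⇌ CH3NH3+ + OH-
Kb = 10^(−3.38) = 4.17 × 10^-4
Let x = [OH-] at equilibrium. Kb = x²/(0.014 − x).
The 5% rule fails; solving x² + Kb·x − Kb·C₀ = 0 exactly:
x = [−0.000417 + √(0.000417² + 2.34e-05)]/2 = 2.22 × 10^-3 M
pOH = −log(2.22 × 10^-3) = 2.65; pH = 14.00 − 2.65 = 11.35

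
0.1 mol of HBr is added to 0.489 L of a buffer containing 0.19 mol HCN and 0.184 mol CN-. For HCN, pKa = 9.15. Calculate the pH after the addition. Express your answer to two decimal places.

After neutralization: n(HCN) = 0.29 mol, n(CN-) = 0.084 mol.
Henderson–Hasselbalch with mole ratio 0.084/0.29: pH = 9.15 + (-0.538)

pH = 8.61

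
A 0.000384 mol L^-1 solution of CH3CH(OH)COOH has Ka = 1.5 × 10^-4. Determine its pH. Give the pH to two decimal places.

pH = 3.75

CH3CH(OH)COOH ⇌ CH3CH(OH)COO- + H+
From the ICE table, Ka = [H+]²/(0.000384 − [H+]) = 1.5 × 10^-4.
The 5% rule fails; solving [H+]² + Ka·[H+] − Ka·C₀ = 0 exactly:
[H+] = [−0.00015 + √(0.00015² + 2.3e-07)]/2 = 1.76 × 10^-4 M
pH = −log(1.76 × 10^-4) = 3.75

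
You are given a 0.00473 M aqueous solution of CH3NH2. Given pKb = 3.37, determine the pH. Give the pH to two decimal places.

pH = 11.09

CH3NH2 + H2O ⇌ CH3NH3+ + OH-
Kb = 10^(−3.37) = 4.27 × 10^-4
Kb = [OH-]²/(0.00473 − [OH-]) = 4.27 × 10^-4
The 5% rule fails; solving [OH-]² + Kb·[OH-] − Kb·C₀ = 0 exactly:
[OH-] = (−Kb + √(Kb² + 4·Kb·C₀))/2 = 1.22 × 10^-3 M
pOH = 2.91, so pH = 14.00 − pOH = 11.09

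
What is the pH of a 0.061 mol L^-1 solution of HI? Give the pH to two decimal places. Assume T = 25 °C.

HI is a strong acid and dissociates completely, so [H+] = 0.061 M.
pH = -log(0.061) = 1.21

pH = 1.21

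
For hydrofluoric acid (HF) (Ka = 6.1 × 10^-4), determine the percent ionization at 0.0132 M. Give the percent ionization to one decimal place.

HF ⇌ F- + H+; let x = [H+] at equilibrium.
Ka = x²/(C₀ − x); solving the quadratic gives x = 2.55 × 10^-3 M.
Fraction ionized = 2.55 × 10^-3 / 0.0132 = 0.1932 → 19.3%

19.3%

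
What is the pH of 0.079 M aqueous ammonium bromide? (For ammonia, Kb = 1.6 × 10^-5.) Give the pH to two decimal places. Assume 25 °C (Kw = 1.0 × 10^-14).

pH = 5.15

NH4+ is the conjugate acid of the weak base NH3.
Ka = Kw/Kb = 1.0×10^-14 / 1.6 × 10^-5 = 6.25 × 10^-10
Ka = [H+]²/(0.079 − [H+]) = 6.25 × 10^-10
Since Ka ≪ C₀, [H+] ≈ √(Ka·C₀) = 7.03 × 10^-6 M.
([H+]/C₀ = 0.0089% < 5%, so the approximation holds.)
pH = −log[H+] = −log(7.03 × 10^-6) = 5.15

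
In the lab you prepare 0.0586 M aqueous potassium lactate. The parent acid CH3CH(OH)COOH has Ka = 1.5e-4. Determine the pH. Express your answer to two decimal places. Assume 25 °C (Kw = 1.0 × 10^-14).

pH = 8.30

CH3CH(OH)COO- is the conjugate base of the weak acid CH3CH(OH)COOH.
Kb = Kw/Ka = 1.0×10^-14 / 1.5 × 10^-4 = 6.67 × 10^-11
From the ICE table, Kb = [OH-]²/(0.0586 − [OH-]) = 6.67 × 10^-11.
Assume [OH-] ≪ 0.0586: [OH-] ≈ √(6.67 × 10^-11 × 0.0586) = 1.98 × 10^-6 M
([OH-]/C₀ = 0.0034% < 5%, so the approximation holds.)
pOH = −log(1.98 × 10^-6) = 5.70; pH = 14.00 − 5.70 = 8.30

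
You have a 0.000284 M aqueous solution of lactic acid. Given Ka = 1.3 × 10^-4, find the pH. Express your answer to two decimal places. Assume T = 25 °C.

CH3CH(OH)COOH ⇌ CH3CH(OH)COO- + H+
Ka = x²/(0.000284 − x) = 1.3 × 10^-4
The 5% rule fails; solving x² + Ka·x − Ka·C₀ = 0 exactly:
x = [−0.00013 + √(0.00013² + 1.48e-07)]/2 = 1.38 × 10^-4 M
pH = −log(1.38 × 10^-4) = 3.86

pH = 3.86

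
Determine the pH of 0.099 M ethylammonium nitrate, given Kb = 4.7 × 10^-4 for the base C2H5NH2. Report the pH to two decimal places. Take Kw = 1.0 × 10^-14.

pH = 5.84

C2H5NH3+ is the conjugate acid of the weak base C2H5NH2.
Ka = Kw/Kb = 1.0×10^-14 / 4.7 × 10^-4 = 2.13 × 10^-11
From the ICE table, Ka = [H+]²/(0.099 − [H+]) = 2.13 × 10^-11.
Since Ka ≪ C₀, [H+] ≈ √(Ka·C₀) = 1.45 × 10^-6 M.
pH = −log[H+] = −log(1.45 × 10^-6) = 5.84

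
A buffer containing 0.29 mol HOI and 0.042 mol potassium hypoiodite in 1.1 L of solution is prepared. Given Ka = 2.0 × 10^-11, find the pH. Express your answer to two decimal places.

pKa = −log(2.0 × 10^-11) = 10.699
Henderson–Hasselbalch: pH = pKa + log([OI-]/[HOI]) = 10.699 + log(0.042/0.29)
pH = 10.699 + (-0.839) = 9.86

pH = 9.86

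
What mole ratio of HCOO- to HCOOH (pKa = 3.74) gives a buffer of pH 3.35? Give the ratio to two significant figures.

pH = pKa + log(r) ⇒ log(r) = 3.35 − 3.74 = -0.39
r = [HCOO-]/[HCOOH] = 10^(-0.39) = 0.407

ratio = 0.41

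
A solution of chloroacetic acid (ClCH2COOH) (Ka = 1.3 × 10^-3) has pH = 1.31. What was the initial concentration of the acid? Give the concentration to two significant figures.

C₀ = 1.9 M

[H+] = 10^(-1.31) = 4.90 × 10^-2 M = x
Ka = x²/(C₀ − x) ⇒ C₀ = x + x²/Ka
C₀ = 4.90 × 10^-2 + (4.90 × 10^-2)²/(1.3 × 10^-3) = 1.90 M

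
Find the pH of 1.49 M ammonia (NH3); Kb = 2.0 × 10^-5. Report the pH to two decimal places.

pH = 11.74

NH3 + H2O ⇌ NH4+ + OH-
Kb = [OH-]²/(1.49 − [OH-]) = 2.0 × 10^-5
Neglecting [OH-] in the denominator: [OH-] = √(2.0 × 10^-5 × 1.49) = 5.46 × 10^-3 M
pOH = −log(5.46 × 10^-3) = 2.26; pH = 14.00 − 2.26 = 11.74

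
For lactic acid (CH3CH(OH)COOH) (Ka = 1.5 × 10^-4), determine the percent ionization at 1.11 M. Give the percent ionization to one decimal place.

CH3CH(OH)COOH ⇌ CH3CH(OH)COO- + H+; let x = [H+] at equilibrium.
x ≈ √(Ka·C₀) = √(1.5 × 10^-4 × 1.11) = 1.29 × 10^-2 M
Fraction ionized = 1.29 × 10^-2 / 1.11 = 0.0116 → 1.2%

1.2%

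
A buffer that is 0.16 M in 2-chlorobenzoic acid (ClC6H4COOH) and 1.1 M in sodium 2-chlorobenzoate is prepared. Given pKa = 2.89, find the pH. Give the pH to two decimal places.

Using pH = pKa + log([base]/[acid]) with [base]/[acid] = 1.1/0.16:
pH = 2.89 + (+0.837) = 3.73

pH = 3.73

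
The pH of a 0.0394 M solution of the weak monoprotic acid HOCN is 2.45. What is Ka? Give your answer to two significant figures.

[H+] = 10^(-2.45) = 3.55 × 10^-3 M
At equilibrium [HA] = 0.0394 − 3.55 × 10^-3 = 3.58 × 10^-2 M
Ka = [H+][A-]/[HA] = (3.55 × 10^-3)² / 3.58 × 10^-2 = 3.5 × 10^-4

Ka = 3.5 × 10^-4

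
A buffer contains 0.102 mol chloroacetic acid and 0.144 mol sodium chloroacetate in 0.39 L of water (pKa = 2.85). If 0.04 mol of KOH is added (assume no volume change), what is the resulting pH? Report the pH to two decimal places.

OH- converts ClCH2COOH to ClCH2COO-: ClCH2COOH → 0.062 mol, ClCH2COO- → 0.184 mol.
Henderson–Hasselbalch with mole ratio 0.184/0.062: pH = 2.85 + (+0.472)

pH = 3.32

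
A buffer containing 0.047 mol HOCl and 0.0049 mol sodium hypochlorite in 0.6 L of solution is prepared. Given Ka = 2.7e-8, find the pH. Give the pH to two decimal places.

pKa = −log(2.7 × 10^-8) = 7.569
Using pH = pKa + log([base]/[acid]) with [base]/[acid] = 0.0049/0.047:
pH = 7.569 + (-0.982) = 6.59

pH = 6.59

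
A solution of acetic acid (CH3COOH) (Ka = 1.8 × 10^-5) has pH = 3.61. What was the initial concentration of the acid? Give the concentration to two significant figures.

C₀ = 3.6 × 10^-3 M

[H+] = 10^(-3.61) = 2.45 × 10^-4 M = x
Ka = x²/(C₀ − x) ⇒ C₀ = x + x²/Ka
C₀ = 2.45 × 10^-4 + (2.45 × 10^-4)²/(1.8 × 10^-5) = 3.58 × 10^-3 M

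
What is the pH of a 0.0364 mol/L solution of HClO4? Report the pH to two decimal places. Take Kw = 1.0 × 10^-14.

pH = 1.44

HClO4 is a strong acid and dissociates completely, so [H+] = 0.0364 M.
pH = -log(0.0364) = 1.44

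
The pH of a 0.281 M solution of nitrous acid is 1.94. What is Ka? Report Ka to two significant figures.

[H+] = 10^(-1.94) = 1.15 × 10^-2 M
At equilibrium [HA] = 0.281 − 1.15 × 10^-2 = 2.70 × 10^-1 M
Ka = [H+][A-]/[HA] = (1.15 × 10^-2)² / 2.70 × 10^-1 = 4.9 × 10^-4

Ka = 4.9 × 10^-4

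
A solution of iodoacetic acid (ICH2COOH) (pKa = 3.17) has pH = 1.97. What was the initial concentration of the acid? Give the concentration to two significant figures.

C₀ = 1.8 × 10^-1 M

[H+] = 10^(-1.97) = 1.07 × 10^-2 M = x
Ka = 10^(−3.17) = 6.76 × 10^-4
Ka = x²/(C₀ − x) ⇒ C₀ = x + x²/Ka
C₀ = 1.07 × 10^-2 + (1.07 × 10^-2)²/(6.76 × 10^-4) = 1.80 × 10^-1 M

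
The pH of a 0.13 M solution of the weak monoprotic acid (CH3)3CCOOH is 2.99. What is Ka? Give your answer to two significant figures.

[H+] = 10^(-2.99) = 1.02 × 10^-3 M
At equilibrium [HA] = 0.13 − 1.02 × 10^-3 = 1.29 × 10^-1 M
Ka = [H+][A-]/[HA] = (1.02 × 10^-3)² / 1.29 × 10^-1 = 8.1 × 10^-6

Ka = 8.1 × 10^-6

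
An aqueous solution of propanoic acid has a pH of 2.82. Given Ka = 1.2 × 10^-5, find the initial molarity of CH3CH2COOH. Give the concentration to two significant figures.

C₀ = 1.9 × 10^-1 M

[H+] = 10^(-2.82) = 1.51 × 10^-3 M = x
Ka = x²/(C₀ − x) ⇒ C₀ = x + x²/Ka
C₀ = 1.51 × 10^-3 + (1.51 × 10^-3)²/(1.2 × 10^-5) = 1.92 × 10^-1 M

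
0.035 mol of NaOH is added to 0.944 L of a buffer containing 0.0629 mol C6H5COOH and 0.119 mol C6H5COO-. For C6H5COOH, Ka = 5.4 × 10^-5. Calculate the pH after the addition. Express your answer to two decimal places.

OH- converts C6H5COOH to C6H5COO-: C6H5COOH → 0.0279 mol, C6H5COO- → 0.154 mol.
pKa = −log(5.4 × 10^-5) = 4.268
pH = pKa + log([A⁻]/[HA]) = 4.268 + log(0.154/0.0279) = 4.268 +0.742

pH = 5.01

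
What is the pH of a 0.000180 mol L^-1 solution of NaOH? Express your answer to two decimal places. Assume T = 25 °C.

pH = 10.26

NaOH is a strong base; [OH-] = 0.00018 M.
pOH = -log(0.00018) = 3.74
pH = 14.00 - 3.74 = 10.26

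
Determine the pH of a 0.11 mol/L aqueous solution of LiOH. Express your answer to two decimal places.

LiOH is a strong base; [OH-] = 0.11 M.
pOH = -log(0.11) = 0.96
pH = 14.00 - 0.96 = 13.04

pH = 13.04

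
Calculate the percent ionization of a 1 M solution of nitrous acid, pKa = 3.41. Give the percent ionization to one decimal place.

2.0%

HNO2 ⇌ NO2- + H+; let x = [H+] at equilibrium.
Ka = 10^(−3.41) = 3.89 × 10^-4
x ≈ √(Ka·C₀) = √(3.89 × 10^-4 × 1) = 1.97 × 10^-2 M
Fraction ionized = 1.97 × 10^-2 / 1 = 0.0197 → 2.0%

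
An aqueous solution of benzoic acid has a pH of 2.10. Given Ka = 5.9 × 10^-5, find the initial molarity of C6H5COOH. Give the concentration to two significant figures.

C₀ = 1.1 M

[H+] = 10^(-2.10) = 7.94 × 10^-3 M = x
Ka = x²/(C₀ − x) ⇒ C₀ = x + x²/Ka
C₀ = 7.94 × 10^-3 + (7.94 × 10^-3)²/(5.9 × 10^-5) = 1.08 M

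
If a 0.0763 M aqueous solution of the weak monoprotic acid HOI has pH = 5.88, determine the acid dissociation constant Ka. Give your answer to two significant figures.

Ka = 2.3 × 10^-11

[H+] = 10^(-5.88) = 1.32 × 10^-6 M
At equilibrium [HA] = 0.0763 − 1.32 × 10^-6 = 7.63 × 10^-2 M
Ka = [H+][A-]/[HA] = (1.32 × 10^-6)² / 7.63 × 10^-2 = 2.3 × 10^-11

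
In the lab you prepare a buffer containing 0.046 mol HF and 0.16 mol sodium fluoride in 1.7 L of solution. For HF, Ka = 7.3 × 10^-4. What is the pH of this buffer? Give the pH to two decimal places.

pKa = −log(7.3 × 10^-4) = 3.137
pH = pKa + log([A⁻]/[HA]) = 3.137 + log(0.16/0.046)
pH = 3.137 + (+0.541) = 3.68

pH = 3.68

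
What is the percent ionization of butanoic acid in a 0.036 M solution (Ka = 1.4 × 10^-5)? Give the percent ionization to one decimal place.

CH3(CH2)2COOH ⇌ CH3(CH2)2COO- + H+; let x = [H+] at equilibrium.
x ≈ √(Ka·C₀) = √(1.4 × 10^-5 × 0.036) = 7.10 × 10^-4 M
Fraction ionized = 7.10 × 10^-4 / 0.036 = 0.0197 → 2.0%

2.0%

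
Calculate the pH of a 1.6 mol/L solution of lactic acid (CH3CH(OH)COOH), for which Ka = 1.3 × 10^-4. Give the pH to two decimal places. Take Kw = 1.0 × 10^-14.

pH = 1.84

CH3CH(OH)COOH ⇌ CH3CH(OH)COO- + H+
From the ICE table, Ka = x²/(1.6 − x) = 1.3 × 10^-4.
Neglecting x in the denominator: x = √(1.3 × 10^-4 × 1.6) = 1.44 × 10^-2 M
Check: 0.9% ionized — well under 5%, approximation valid.
pH = −log(1.44 × 10^-2) = 1.84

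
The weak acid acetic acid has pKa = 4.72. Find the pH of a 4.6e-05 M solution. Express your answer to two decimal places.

pH = 4.67

CH3COOH ⇌ CH3COO- + H+
Ka = 10^(−4.72) = 1.91 × 10^-5
From the ICE table, Ka = x²/(4.6e-05 − x) = 1.91 × 10^-5.
x is not negligible relative to C₀; solve x² + 1.91e-05·x − 8.79e-10 = 0.
x = (−Ka + √(Ka² + 4·Ka·C₀))/2 = 2.16 × 10^-5 M
pH = −log(2.16 × 10^-5) = 4.67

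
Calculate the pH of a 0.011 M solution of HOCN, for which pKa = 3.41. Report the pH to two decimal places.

pH = 2.73

HOCN ⇌ OCN- + H+
Ka = 10^(−3.41) = 3.89 × 10^-4
From the ICE table, Ka = x²/(0.011 − x) = 3.89 × 10^-4.
The 5% rule fails; solving x² + Ka·x − Ka·C₀ = 0 exactly:
x = [−0.000389 + √(0.000389² + 1.71e-05)]/2 = 1.88 × 10^-3 M
pH = −log[H+] = −log(1.88 × 10^-3) = 2.73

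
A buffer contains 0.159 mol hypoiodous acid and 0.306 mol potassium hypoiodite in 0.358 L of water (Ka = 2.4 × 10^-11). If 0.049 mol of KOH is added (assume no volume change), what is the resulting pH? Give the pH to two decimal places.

OH- converts HOI to OI-: HOI → 0.11 mol, OI- → 0.355 mol.
pKa = −log(2.4 × 10^-11) = 10.620
pH = pKa + log([A⁻]/[HA]) = 10.620 + log(0.355/0.11) = 10.620 +0.509

pH = 11.13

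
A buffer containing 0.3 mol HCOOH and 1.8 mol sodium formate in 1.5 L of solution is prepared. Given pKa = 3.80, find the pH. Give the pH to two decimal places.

Henderson–Hasselbalch: pH = pKa + log([HCOO-]/[HCOOH]) = 3.80 + log(1.8/0.3)
pH = 3.80 + (+0.778) = 4.58

pH = 4.58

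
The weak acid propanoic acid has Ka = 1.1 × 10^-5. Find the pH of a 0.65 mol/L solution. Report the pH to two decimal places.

CH3CH2COOH ⇌ CH3CH2COO- + H+
Ka = [H+]²/(0.65 − [H+]) = 1.1 × 10^-5
Since Ka ≪ C₀, [H+] ≈ √(Ka·C₀) = 2.67 × 10^-3 M.
pH = −log[H+] = −log(2.67 × 10^-3) = 2.57

pH = 2.57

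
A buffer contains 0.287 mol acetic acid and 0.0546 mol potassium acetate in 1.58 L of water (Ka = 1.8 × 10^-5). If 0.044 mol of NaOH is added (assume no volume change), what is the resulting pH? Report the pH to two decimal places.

OH- converts CH3COOH to CH3COO-: CH3COOH → 0.243 mol, CH3COO- → 0.0986 mol.
pKa = −log(1.8 × 10^-5) = 4.745
Henderson–Hasselbalch with mole ratio 0.0986/0.243: pH = 4.745 + (-0.392)

pH = 4.35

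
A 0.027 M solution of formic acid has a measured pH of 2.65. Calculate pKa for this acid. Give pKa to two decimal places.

[H+] = 10^(-2.65) = 2.24 × 10^-3 M
At equilibrium [HA] = 0.027 − 2.24 × 10^-3 = 2.48 × 10^-2 M
Ka = [H+][A-]/[HA] = (2.24 × 10^-3)² / 2.48 × 10^-2 = 2.02 × 10^-4
pKa = -log(2.02 × 10^-4) = 3.69

pKa = 3.69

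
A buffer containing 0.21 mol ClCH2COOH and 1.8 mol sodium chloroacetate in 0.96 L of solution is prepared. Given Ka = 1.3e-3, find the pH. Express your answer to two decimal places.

pKa = −log(1.3 × 10^-3) = 2.886
Using pH = pKa + log([base]/[acid]) with [base]/[acid] = 1.8/0.21:
pH = 2.886 + (+0.933) = 3.82

pH = 3.82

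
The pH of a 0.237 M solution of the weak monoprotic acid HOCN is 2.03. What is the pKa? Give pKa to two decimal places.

[H+] = 10^(-2.03) = 9.33 × 10^-3 M
At equilibrium [HA] = 0.237 − 9.33 × 10^-3 = 2.28 × 10^-1 M
Ka = [H+][A-]/[HA] = (9.33 × 10^-3)² / 2.28 × 10^-1 = 3.82 × 10^-4
pKa = -log(3.82 × 10^-4) = 3.42

pKa = 3.42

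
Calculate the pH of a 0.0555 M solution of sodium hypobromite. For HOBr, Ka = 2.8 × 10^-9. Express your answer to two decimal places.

pH = 10.65

OBr- is the conjugate base of the weak acid HOBr.
Kb = Kw/Ka = 1.0×10^-14 / 2.8 × 10^-9 = 3.57 × 10^-6
Kb = [OH-]²/(0.0555 − [OH-]) = 3.57 × 10^-6
Neglecting [OH-] in the denominator: [OH-] = √(3.57 × 10^-6 × 0.0555) = 4.45 × 10^-4 M
pOH = −log(4.45 × 10^-4) = 3.35; pH = 14.00 − 3.35 = 10.65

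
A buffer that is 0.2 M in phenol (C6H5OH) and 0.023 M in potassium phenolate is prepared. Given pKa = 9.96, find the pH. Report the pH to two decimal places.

pH = 9.02

Using pH = pKa + log([base]/[acid]) with [base]/[acid] = 0.023/0.2:
pH = 9.96 + (-0.939) = 9.02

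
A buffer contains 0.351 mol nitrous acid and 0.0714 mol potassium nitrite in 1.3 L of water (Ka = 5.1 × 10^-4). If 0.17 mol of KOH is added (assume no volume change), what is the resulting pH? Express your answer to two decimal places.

pH = 3.42

OH- converts HNO2 to NO2-: HNO2 → 0.181 mol, NO2- → 0.241 mol.
pKa = −log(5.1 × 10^-4) = 3.292
pH = pKa + log([A⁻]/[HA]) = 3.292 + log(0.241/0.181) = 3.292 +0.124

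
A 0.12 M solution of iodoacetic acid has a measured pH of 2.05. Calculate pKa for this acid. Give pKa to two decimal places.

[H+] = 10^(-2.05) = 8.91 × 10^-3 M
At equilibrium [HA] = 0.12 − 8.91 × 10^-3 = 1.11 × 10^-1 M
Ka = [H+][A-]/[HA] = (8.91 × 10^-3)² / 1.11 × 10^-1 = 7.15 × 10^-4
pKa = -log(7.15 × 10^-4) = 3.15

pKa = 3.15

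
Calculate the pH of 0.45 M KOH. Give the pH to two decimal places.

KOH is a strong base; [OH-] = 0.45 M.
pOH = -log(0.45) = 0.35
pH = 14.00 - 0.35 = 13.65

pH = 13.65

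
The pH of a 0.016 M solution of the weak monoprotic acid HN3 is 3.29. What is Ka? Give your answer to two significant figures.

[H+] = 10^(-3.29) = 5.13 × 10^-4 M
At equilibrium [HA] = 0.016 − 5.13 × 10^-4 = 1.55 × 10^-2 M
Ka = [H+][A-]/[HA] = (5.13 × 10^-4)² / 1.55 × 10^-2 = 1.7 × 10^-5

Ka = 1.7 × 10^-5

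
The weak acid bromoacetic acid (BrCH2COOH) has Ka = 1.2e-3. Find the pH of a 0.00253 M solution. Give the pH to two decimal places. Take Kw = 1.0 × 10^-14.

pH = 2.91

BrCH2COOH ⇌ BrCH2COO- + H+
Ka = [H+]²/(0.00253 − [H+]) = 1.2 × 10^-3
The 5% rule fails; solving [H+]² + Ka·[H+] − Ka·C₀ = 0 exactly:
[H+] = [−0.0012 + √(0.0012² + 1.21e-05)]/2 = 1.24 × 10^-3 M
pH = −log(1.24 × 10^-3) = 2.91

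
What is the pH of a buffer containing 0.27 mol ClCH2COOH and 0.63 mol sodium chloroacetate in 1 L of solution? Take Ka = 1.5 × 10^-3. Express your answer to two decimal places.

pH = 3.19

pKa = −log(1.5 × 10^-3) = 2.824
pH = pKa + log([A⁻]/[HA]) = 2.824 + log(0.63/0.27)
pH = 2.824 + (+0.368) = 3.19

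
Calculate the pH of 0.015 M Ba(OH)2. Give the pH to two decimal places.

Ba(OH)2 is a strong base (each formula unit releases 2 OH-); [OH-] = 0.03 M.
pOH = -log(0.03) = 1.52
pH = 14.00 - 1.52 = 12.48

pH = 12.48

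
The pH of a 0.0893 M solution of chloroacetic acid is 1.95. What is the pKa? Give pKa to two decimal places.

pKa = 2.79

[H+] = 10^(-1.95) = 1.12 × 10^-2 M
At equilibrium [HA] = 0.0893 − 1.12 × 10^-2 = 7.81 × 10^-2 M
Ka = [H+][A-]/[HA] = (1.12 × 10^-2)² / 7.81 × 10^-2 = 1.61 × 10^-3
pKa = -log(1.61 × 10^-3) = 2.79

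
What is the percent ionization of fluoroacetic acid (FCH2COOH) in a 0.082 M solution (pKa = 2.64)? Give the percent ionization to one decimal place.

15.4%

FCH2COOH ⇌ FCH2COO- + H+; let x = [H+] at equilibrium.
Ka = 10^(−2.64) = 2.29 × 10^-3
Solve x² + 0.00229x − 0.000188 = 0 → x = 1.26 × 10^-2 M
% ionization = x/C₀ × 100% = 1.26 × 10^-2/0.082 × 100% = 15.4%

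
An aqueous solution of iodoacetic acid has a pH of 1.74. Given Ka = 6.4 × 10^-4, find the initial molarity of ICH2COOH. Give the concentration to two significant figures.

[H+] = 10^(-1.74) = 1.82 × 10^-2 M = x
Ka = x²/(C₀ − x) ⇒ C₀ = x + x²/Ka
C₀ = 1.82 × 10^-2 + (1.82 × 10^-2)²/(6.4 × 10^-4) = 5.36 × 10^-1 M

C₀ = 5.4 × 10^-1 M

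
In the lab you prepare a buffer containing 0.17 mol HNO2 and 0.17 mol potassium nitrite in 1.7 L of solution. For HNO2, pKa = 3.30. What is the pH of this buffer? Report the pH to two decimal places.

Henderson–Hasselbalch: pH = pKa + log([NO2-]/[HNO2]) = 3.30 + log(0.17/0.17)
pH = 3.30 + (+0.000) = 3.30

pH = 3.30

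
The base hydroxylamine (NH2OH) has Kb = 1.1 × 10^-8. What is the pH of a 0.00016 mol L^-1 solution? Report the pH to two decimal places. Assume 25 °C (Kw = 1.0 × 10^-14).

pH = 8.12

NH2OH + H2O ⇌ NH3OH+ + OH-
Kb = x²/(0.00016 − x) = 1.1 × 10^-8
Assume x ≪ 0.00016: x ≈ √(1.1 × 10^-8 × 0.00016) = 1.33 × 10^-6 M
pOH = −log(1.33 × 10^-6) = 5.88; pH = 14.00 − 5.88 = 8.12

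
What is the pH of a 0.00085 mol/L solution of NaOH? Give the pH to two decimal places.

pH = 10.93

NaOH is a strong base; [OH-] = 0.00085 M.
pOH = -log(0.00085) = 3.07
pH = 14.00 - 3.07 = 10.93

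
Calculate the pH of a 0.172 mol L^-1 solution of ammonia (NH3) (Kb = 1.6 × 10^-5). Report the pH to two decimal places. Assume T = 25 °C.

NH3 + H2O ⇌ NH4+ + OH-
Kb = [OH-]²/(0.172 − [OH-]) = 1.6 × 10^-5
Since Kb ≪ C₀, [OH-] ≈ √(Kb·C₀) = 1.66 × 10^-3 M.
pOH = −log(1.66 × 10^-3) = 2.78; pH = 14.00 − 2.78 = 11.22

pH = 11.22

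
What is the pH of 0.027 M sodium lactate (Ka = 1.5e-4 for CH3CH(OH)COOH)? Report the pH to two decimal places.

pH = 8.13

CH3CH(OH)COO- is the conjugate base of the weak acid CH3CH(OH)COOH.
Kb = Kw/Ka = 1.0×10^-14 / 1.5 × 10^-4 = 6.67 × 10^-11
Let x = [OH-] at equilibrium. Kb = x²/(0.027 − x).
Since Kb ≪ C₀, x ≈ √(Kb·C₀) = 1.34 × 10^-6 M.
pOH = 5.87, so pH = 14.00 − pOH = 8.13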